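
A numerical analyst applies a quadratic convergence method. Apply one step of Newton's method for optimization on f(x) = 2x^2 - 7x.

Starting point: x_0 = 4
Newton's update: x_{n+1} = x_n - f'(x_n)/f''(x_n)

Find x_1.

f(x) = 2x^2 - 7x
f'(x) = 4x + (-7), f''(x) = 4
Newton step: x_1 = x_0 - f'(x_0)/f''(x_0)
f'(4) = 9
x_1 = 4 - 9/4 = 7/4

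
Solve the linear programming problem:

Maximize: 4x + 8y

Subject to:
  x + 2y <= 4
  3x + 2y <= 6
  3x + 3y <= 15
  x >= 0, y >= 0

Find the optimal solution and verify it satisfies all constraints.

Feasible vertices: (0, 0), (0, 2), (1, 3/2), (2, 0)
Objective 4x + 8y at each vertex:
  (0, 0): 0
  (0, 2): 16
  (1, 3/2): 16
  (2, 0): 8
Maximum is 16 at (0, 2).
Verify constraints at (x, y) = (0, 2):
  1*0 + 2*2 = 4 <= 4 (active)
  3*0 + 2*2 = 4 <= 6
  3*0 + 3*2 = 6 <= 15
  x = 0 >= 0, y = 2 >= 0. All constraints satisfied.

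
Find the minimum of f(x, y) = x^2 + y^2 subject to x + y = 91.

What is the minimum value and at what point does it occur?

Substitute y = 91 - x into f(x,y) = x^2 + y^2:
g(x) = x^2 + (91 - x)^2 = 2x^2 - 182x + 8281
g'(x) = 4x - 182 = 0  =>  x = 91/2
y = 91 - 91/2 = 91/2
Minimum value = (91/2)^2 + (91/2)^2 = 8281/2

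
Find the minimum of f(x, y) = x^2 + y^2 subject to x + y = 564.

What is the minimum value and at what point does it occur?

Substitute y = 564 - x into f(x,y) = x^2 + y^2:
g(x) = x^2 + (564 - x)^2 = 2x^2 - 1128x + 318096
g'(x) = 4x - 1128 = 0  =>  x = 282
y = 564 - 282 = 282
Minimum value = 282^2 + 282^2 = 159048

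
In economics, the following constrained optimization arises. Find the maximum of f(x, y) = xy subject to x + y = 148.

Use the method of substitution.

Substitute y = 148 - x into f(x,y) = xy:
g(x) = x(148 - x) = 148x - x^2
g'(x) = 148 - 2x = 0  =>  x = 74
y = 148 - 74 = 74
Maximum value = 74 * 74 = 5476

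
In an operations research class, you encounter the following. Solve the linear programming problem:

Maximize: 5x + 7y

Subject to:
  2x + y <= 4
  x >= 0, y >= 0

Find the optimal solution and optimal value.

The feasible region has vertices at [(0, 0), (2, 0), (0, 4)].
Checking objective 5x + 7y at each vertex:
  (0, 0): 5*0 + 7*0 = 0
  (2, 0): 5*2 + 7*0 = 10
  (0, 4): 5*0 + 7*4 = 28
Maximum is 28 at (0, 4).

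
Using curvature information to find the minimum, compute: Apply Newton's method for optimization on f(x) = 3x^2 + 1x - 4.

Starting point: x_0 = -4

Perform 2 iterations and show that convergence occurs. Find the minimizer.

f(x) = 3x^2 + 1x - 4, f'(x) = 6x + (1), f''(x) = 6
Step 1: f'(-4) = -23, x_1 = -4 - -23/6 = -1/6
Step 2: f'(-1/6) = 0, x_2 = -1/6 (converged)
Newton's method converges in 1 step for quadratics.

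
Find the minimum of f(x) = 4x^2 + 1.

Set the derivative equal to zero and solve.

f(x) = 4x^2 + 1
f'(x) = 8x + (0) = 0
x = 0/8 = 0
f(0) = 1
Since f''(x) = 8 > 0, this is a minimum.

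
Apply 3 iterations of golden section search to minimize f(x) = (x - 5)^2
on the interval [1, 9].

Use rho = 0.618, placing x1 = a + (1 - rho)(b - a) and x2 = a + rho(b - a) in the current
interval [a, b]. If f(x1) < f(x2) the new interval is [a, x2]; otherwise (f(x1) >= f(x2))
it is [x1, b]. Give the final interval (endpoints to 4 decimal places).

Golden section search for min of f(x) = (x - 5)^2 on [1, 9].
Each step: x1 = a + (1 - rho)(b - a), x2 = a + rho(b - a); if f(x1) < f(x2) keep [a, x2], otherwise keep [x1, b].
Step 1: [1.0000, 9.0000], x1=4.0560 (f=0.8911), x2=5.9440 (f=0.8911); f(x1) = f(x2) (tie, not '<') => keep [4.0560, 9.0000]
Step 2: [4.0560, 9.0000], x1=5.9446 (f=0.8923), x2=7.1114 (f=4.4580); f(x1) < f(x2) => keep [4.0560, 7.1114]
Step 3: [4.0560, 7.1114], x1=5.2232 (f=0.0498), x2=5.9442 (f=0.8916); f(x1) < f(x2) => keep [4.0560, 5.9442]
Final interval: [4.0560, 5.9442]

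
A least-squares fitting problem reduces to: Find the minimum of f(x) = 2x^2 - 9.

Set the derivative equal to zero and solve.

f(x) = 2x^2 - 9
f'(x) = 4x + (0) = 0
x = 0/4 = 0
f(0) = -9
Since f''(x) = 4 > 0, this is a minimum.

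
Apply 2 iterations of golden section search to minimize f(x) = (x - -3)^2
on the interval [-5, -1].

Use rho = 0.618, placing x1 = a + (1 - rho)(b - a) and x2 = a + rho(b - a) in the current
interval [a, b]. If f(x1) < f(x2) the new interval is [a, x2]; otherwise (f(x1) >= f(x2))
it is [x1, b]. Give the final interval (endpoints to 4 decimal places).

Golden section search for min of f(x) = (x - -3)^2 on [-5, -1].
Each step: x1 = a + (1 - rho)(b - a), x2 = a + rho(b - a); if f(x1) < f(x2) keep [a, x2], otherwise keep [x1, b].
Step 1: [-5.0000, -1.0000], x1=-3.4720 (f=0.2228), x2=-2.5280 (f=0.2228); f(x1) = f(x2) (tie, not '<') => keep [-3.4720, -1.0000]
Step 2: [-3.4720, -1.0000], x1=-2.5277 (f=0.2231), x2=-1.9443 (f=1.1145); f(x1) < f(x2) => keep [-3.4720, -1.9443]
Final interval: [-3.4720, -1.9443]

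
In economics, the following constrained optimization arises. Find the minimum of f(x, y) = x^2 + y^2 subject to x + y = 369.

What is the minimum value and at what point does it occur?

Substitute y = 369 - x into f(x,y) = x^2 + y^2:
g(x) = x^2 + (369 - x)^2 = 2x^2 - 738x + 136161
g'(x) = 4x - 738 = 0  =>  x = 369/2
y = 369 - 369/2 = 369/2
Minimum value = (369/2)^2 + (369/2)^2 = 136161/2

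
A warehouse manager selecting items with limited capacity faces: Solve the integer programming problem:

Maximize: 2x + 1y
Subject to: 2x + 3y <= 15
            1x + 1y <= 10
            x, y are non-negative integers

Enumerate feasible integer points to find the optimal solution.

Constraint 1: 2x + 3y <= 15
Constraint 2: 1x + 1y <= 10
Feasible x range (need y >= 0): 0 <= x <= min(15/2, 10/1) => x in {0, ..., 7}.
Enumerate feasible integer points row by row (the coefficient of y is 1 > 0, so for each x the largest feasible y gives the best value):
  x = 0: y <= min((15 - 2*0)/3, (10 - 1*0)/1) => y in {0, ..., 5}; best 2*0 + 1*5 = 5
  x = 1: y <= min((15 - 2*1)/3, (10 - 1*1)/1) => y in {0, ..., 4}; best 2*1 + 1*4 = 6
  x = 2: y <= min((15 - 2*2)/3, (10 - 1*2)/1) => y in {0, ..., 3}; best 2*2 + 1*3 = 7
  x = 3: y <= min((15 - 2*3)/3, (10 - 1*3)/1) => y in {0, ..., 3}; best 2*3 + 1*3 = 9
  x = 4: y <= min((15 - 2*4)/3, (10 - 1*4)/1) => y in {0, ..., 2}; best 2*4 + 1*2 = 10
  x = 5: y <= min((15 - 2*5)/3, (10 - 1*5)/1) => y in {0, ..., 1}; best 2*5 + 1*1 = 11
  x = 6: y <= min((15 - 2*6)/3, (10 - 1*6)/1) => y in {0, ..., 1}; best 2*6 + 1*1 = 13
  x = 7: y <= min((15 - 2*7)/3, (10 - 1*7)/1) => y in {0}; best 2*7 + 1*0 = 14
The maximum 2x + 1y = 14 is achieved at x = 7, y = 0.
Check: 2*7 + 3*0 = 14 <= 15 and 1*7 + 1*0 = 7 <= 10.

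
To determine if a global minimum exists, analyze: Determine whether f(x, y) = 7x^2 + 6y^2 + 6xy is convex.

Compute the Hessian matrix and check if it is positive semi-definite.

f(x,y) = 7x^2 + 6y^2 + 6xy
Hessian H = [[14, 6], [6, 12]]
trace(H) = 26, det(H) = 132
Eigenvalues: (26 +/- sqrt(148)) / 2 = 19.08, 6.917
Since both eigenvalues > 0, f is convex.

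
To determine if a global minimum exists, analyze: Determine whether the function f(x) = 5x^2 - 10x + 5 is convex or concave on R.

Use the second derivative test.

f(x) = 5x^2 - 10x + 5
f'(x) = 10x - 10
f''(x) = 10
Since f''(x) = 10 > 0 for all x, f is convex on R.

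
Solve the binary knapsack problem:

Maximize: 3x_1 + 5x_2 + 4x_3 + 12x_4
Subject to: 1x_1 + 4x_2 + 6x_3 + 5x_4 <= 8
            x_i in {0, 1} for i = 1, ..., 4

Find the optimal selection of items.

Items: item 1 (v=3, w=1), item 2 (v=5, w=4), item 3 (v=4, w=6), item 4 (v=12, w=5)
Capacity: 8
Checking all 16 subsets (w = total weight, v = total value):
  {}: w = 0, v = 0
  {1}: w = 1, v = 3
  {2}: w = 4, v = 5
  {3}: w = 6, v = 4
  {4}: w = 5, v = 12
  {1, 2}: w = 5, v = 8
  {1, 3}: w = 7, v = 7
  {1, 4}: w = 6, v = 15
  {2, 3}: w = 10 > 8, infeasible
  {2, 4}: w = 9 > 8, infeasible
  {3, 4}: w = 11 > 8, infeasible
  {1, 2, 3}: w = 11 > 8, infeasible
  {1, 2, 4}: w = 10 > 8, infeasible
  {1, 3, 4}: w = 12 > 8, infeasible
  {2, 3, 4}: w = 15 > 8, infeasible
  {1, 2, 3, 4}: w = 16 > 8, infeasible
Best feasible subset: items [1, 4]
Total weight: 6 <= 8, total value: 15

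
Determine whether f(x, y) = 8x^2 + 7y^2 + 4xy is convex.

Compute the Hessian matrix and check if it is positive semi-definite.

f(x,y) = 8x^2 + 7y^2 + 4xy
Hessian H = [[16, 4], [4, 14]]
trace(H) = 30, det(H) = 208
Eigenvalues: (30 +/- sqrt(68)) / 2 = 19.12, 10.88
Since both eigenvalues > 0, f is convex.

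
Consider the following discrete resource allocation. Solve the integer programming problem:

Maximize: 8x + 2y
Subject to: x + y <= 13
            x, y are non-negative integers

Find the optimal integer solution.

Objective: 8x + 2y, constraint: x + y <= 13
Coefficient of x is 8 >= coefficient of y is 2, so allocate the entire budget to x.
Optimal: x = 13, y = 0, value = 104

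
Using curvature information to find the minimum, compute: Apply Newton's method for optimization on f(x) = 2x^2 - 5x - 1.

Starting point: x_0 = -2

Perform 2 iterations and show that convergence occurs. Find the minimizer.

f(x) = 2x^2 - 5x - 1, f'(x) = 4x + (-5), f''(x) = 4
Step 1: f'(-2) = -13, x_1 = -2 - -13/4 = 5/4
Step 2: f'(5/4) = 0, x_2 = 5/4 (converged)
Newton's method converges in 1 step for quadratics.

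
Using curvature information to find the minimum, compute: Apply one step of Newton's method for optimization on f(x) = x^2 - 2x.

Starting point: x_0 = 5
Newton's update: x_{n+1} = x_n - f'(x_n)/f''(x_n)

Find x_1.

f(x) = x^2 - 2x
f'(x) = 2x + (-2), f''(x) = 2
Newton step: x_1 = x_0 - f'(x_0)/f''(x_0)
f'(5) = 8
x_1 = 5 - 8/2 = 1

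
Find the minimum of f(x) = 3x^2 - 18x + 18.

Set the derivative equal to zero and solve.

f(x) = 3x^2 - 18x + 18
f'(x) = 6x + (-18) = 0
x = 18/6 = 3
f(3) = -9
Since f''(x) = 6 > 0, this is a minimum.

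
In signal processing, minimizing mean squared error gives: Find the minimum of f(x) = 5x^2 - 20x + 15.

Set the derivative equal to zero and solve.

f(x) = 5x^2 - 20x + 15
f'(x) = 10x + (-20) = 0
x = 20/10 = 2
f(2) = -5
Since f''(x) = 10 > 0, this is a minimum.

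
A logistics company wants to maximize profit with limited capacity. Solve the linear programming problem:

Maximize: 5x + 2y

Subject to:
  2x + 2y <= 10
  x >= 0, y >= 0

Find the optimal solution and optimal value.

The feasible region has vertices at [(0, 0), (5, 0), (0, 5)].
Checking objective 5x + 2y at each vertex:
  (0, 0): 5*0 + 2*0 = 0
  (5, 0): 5*5 + 2*0 = 25
  (0, 5): 5*0 + 2*5 = 10
Maximum is 25 at (5, 0).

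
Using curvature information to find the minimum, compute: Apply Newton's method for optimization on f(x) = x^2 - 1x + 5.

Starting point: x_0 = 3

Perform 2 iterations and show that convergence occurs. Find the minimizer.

f(x) = x^2 - 1x + 5, f'(x) = 2x + (-1), f''(x) = 2
Step 1: f'(3) = 5, x_1 = 3 - 5/2 = 1/2
Step 2: f'(1/2) = 0, x_2 = 1/2 (converged)
Newton's method converges in 1 step for quadratics.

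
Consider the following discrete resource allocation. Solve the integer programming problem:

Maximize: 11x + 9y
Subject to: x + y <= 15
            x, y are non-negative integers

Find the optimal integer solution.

Objective: 11x + 9y, constraint: x + y <= 15
Coefficient of x is 11 >= coefficient of y is 9, so allocate the entire budget to x.
Optimal: x = 15, y = 0, value = 165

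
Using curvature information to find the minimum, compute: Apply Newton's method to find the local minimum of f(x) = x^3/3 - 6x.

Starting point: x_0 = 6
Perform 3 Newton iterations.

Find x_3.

f(x) = x^3/3 - 6x
f'(x) = x^2 - 6, f''(x) = 2x
Newton update: x_{n+1} = x_n - (x_n^2 - 6)/(2*x_n)
Step 1: x_0 = 6, f'=30, f''=12, x_1 = 7/2
Step 2: x_1 = 7/2, f'=25/4, f''=7, x_2 = 73/28
Step 3: x_2 = 73/28, f'=625/784, f''=73/14, x_3 = 10033/4088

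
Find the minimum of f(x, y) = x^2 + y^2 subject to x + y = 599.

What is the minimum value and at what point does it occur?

Substitute y = 599 - x into f(x,y) = x^2 + y^2:
g(x) = x^2 + (599 - x)^2 = 2x^2 - 1198x + 358801
g'(x) = 4x - 1198 = 0  =>  x = 599/2
y = 599 - 599/2 = 599/2
Minimum value = (599/2)^2 + (599/2)^2 = 358801/2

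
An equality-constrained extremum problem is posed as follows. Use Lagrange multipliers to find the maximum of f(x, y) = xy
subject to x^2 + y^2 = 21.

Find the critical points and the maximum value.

Lagrange conditions: y = 2*lambda*x and x = 2*lambda*y
If x = 0 then y = 0, violating the constraint, so x, y != 0.
Dividing: y/x = x/y => x^2 = y^2 => y = x or y = -x
Constraint: 2x^2 = 21 => x^2 = 21/2 => x = +/-sqrt(21/2)
Critical points: (sqrt(21/2), sqrt(21/2)), (-sqrt(21/2), -sqrt(21/2)), (sqrt(21/2), -sqrt(21/2)), (-sqrt(21/2), sqrt(21/2))
  y = x:  xy = x^2 = 21/2  at (sqrt(21/2), sqrt(21/2)) and (-sqrt(21/2), -sqrt(21/2))
  y = -x: xy = -x^2 = -21/2 at (sqrt(21/2), -sqrt(21/2)) and (-sqrt(21/2), sqrt(21/2))
Maximum xy = 21/2 at (sqrt(21/2), sqrt(21/2)) and (-sqrt(21/2), -sqrt(21/2))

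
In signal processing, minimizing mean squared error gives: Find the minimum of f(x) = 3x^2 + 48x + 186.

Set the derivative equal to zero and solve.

f(x) = 3x^2 + 48x + 186
f'(x) = 6x + (48) = 0
x = -48/6 = -8
f(-8) = -6
Since f''(x) = 6 > 0, this is a minimum.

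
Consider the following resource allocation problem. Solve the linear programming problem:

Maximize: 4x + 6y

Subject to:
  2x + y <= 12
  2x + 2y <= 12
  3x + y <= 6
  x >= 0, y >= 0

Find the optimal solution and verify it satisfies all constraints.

Feasible vertices: (0, 0), (0, 6), (2, 0)
Objective 4x + 6y at each vertex:
  (0, 0): 0
  (0, 6): 36
  (2, 0): 8
Maximum is 36 at (0, 6).
Verify constraints at (x, y) = (0, 6):
  2*0 + 1*6 = 6 <= 12
  2*0 + 2*6 = 12 <= 12 (active)
  3*0 + 1*6 = 6 <= 6 (active)
  x = 0 >= 0, y = 6 >= 0. All constraints satisfied.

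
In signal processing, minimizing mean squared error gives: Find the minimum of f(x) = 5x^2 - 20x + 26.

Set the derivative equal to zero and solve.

f(x) = 5x^2 - 20x + 26
f'(x) = 10x + (-20) = 0
x = 20/10 = 2
f(2) = 6
Since f''(x) = 10 > 0, this is a minimum.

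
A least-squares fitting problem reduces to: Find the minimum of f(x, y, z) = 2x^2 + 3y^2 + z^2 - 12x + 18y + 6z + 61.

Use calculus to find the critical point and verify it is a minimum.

f(x,y,z) = 2x^2 + 3y^2 + z^2 - 12x + 18y + 6z + 61
df/dx = 4x + (-12) = 0 => x = 3
df/dy = 6y + (18) = 0 => y = -3
df/dz = 2z + (6) = 0 => z = -3
f(3,-3,-3) = 2*(3)^2 + 3*(-3)^2 + 1*(-3)^2 + -12*(3) + 18*(-3) + 6*(-3) + 61 = 7
Hessian is diagonal with entries 4, 6, 2 > 0, confirmed minimum.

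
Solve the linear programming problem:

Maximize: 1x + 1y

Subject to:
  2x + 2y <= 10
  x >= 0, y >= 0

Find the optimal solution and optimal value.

The feasible region has vertices at [(0, 0), (5, 0), (0, 5)].
Checking objective 1x + 1y at each vertex:
  (0, 0): 1*0 + 1*0 = 0
  (5, 0): 1*5 + 1*0 = 5
  (0, 5): 1*0 + 1*5 = 5
Maximum is 5 at (5, 0).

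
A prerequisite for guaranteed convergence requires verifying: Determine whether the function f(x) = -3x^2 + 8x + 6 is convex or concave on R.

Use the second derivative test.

f(x) = -3x^2 + 8x + 6
f'(x) = -6x + 8
f''(x) = -6
Since f''(x) = -6 < 0 for all x, f is concave on R.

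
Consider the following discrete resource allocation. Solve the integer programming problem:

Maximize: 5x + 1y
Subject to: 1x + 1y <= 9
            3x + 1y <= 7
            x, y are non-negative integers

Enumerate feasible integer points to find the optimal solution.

Constraint 1: 1x + 1y <= 9
Constraint 2: 3x + 1y <= 7
Feasible x range (need y >= 0): 0 <= x <= min(9/1, 7/3) => x in {0, ..., 2}.
Enumerate feasible integer points row by row (the coefficient of y is 1 > 0, so for each x the largest feasible y gives the best value):
  x = 0: y <= min((9 - 1*0)/1, (7 - 3*0)/1) => y in {0, ..., 7}; best 5*0 + 1*7 = 7
  x = 1: y <= min((9 - 1*1)/1, (7 - 3*1)/1) => y in {0, ..., 4}; best 5*1 + 1*4 = 9
  x = 2: y <= min((9 - 1*2)/1, (7 - 3*2)/1) => y in {0, ..., 1}; best 5*2 + 1*1 = 11
The maximum 5x + 1y = 11 is achieved at x = 2, y = 1.
Check: 1*2 + 1*1 = 3 <= 9 and 3*2 + 1*1 = 7 <= 7.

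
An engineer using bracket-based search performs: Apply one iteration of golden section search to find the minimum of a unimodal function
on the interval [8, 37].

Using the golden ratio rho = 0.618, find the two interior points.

Golden section search on [8, 37].
Golden ratio rho = 0.618 (approx).
Interior points:
  x_1 = 8 + (1-0.618)*29 = 19.0780
  x_2 = 8 + 0.618*29 = 25.9220
Compare f(x_1) and f(x_2) to determine which subinterval to keep.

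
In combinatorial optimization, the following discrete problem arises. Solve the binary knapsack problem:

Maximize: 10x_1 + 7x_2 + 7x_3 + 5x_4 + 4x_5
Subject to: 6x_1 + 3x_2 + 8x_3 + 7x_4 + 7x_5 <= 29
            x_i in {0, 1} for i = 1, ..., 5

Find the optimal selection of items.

Items: item 1 (v=10, w=6), item 2 (v=7, w=3), item 3 (v=7, w=8), item 4 (v=5, w=7), item 5 (v=4, w=7)
Capacity: 29
Checking all 32 subsets (w = total weight, v = total value):
  {}: w = 0, v = 0
  {1}: w = 6, v = 10
  {2}: w = 3, v = 7
  {3}: w = 8, v = 7
  {4}: w = 7, v = 5
  {5}: w = 7, v = 4
  {1, 2}: w = 9, v = 17
  {1, 3}: w = 14, v = 17
  {1, 4}: w = 13, v = 15
  {1, 5}: w = 13, v = 14
  {2, 3}: w = 11, v = 14
  {2, 4}: w = 10, v = 12
  {2, 5}: w = 10, v = 11
  {3, 4}: w = 15, v = 12
  {3, 5}: w = 15, v = 11
  {4, 5}: w = 14, v = 9
  {1, 2, 3}: w = 17, v = 24
  {1, 2, 4}: w = 16, v = 22
  {1, 2, 5}: w = 16, v = 21
  {1, 3, 4}: w = 21, v = 22
  {1, 3, 5}: w = 21, v = 21
  {1, 4, 5}: w = 20, v = 19
  {2, 3, 4}: w = 18, v = 19
  {2, 3, 5}: w = 18, v = 18
  {2, 4, 5}: w = 17, v = 16
  {3, 4, 5}: w = 22, v = 16
  {1, 2, 3, 4}: w = 24, v = 29
  {1, 2, 3, 5}: w = 24, v = 28
  {1, 2, 4, 5}: w = 23, v = 26
  {1, 3, 4, 5}: w = 28, v = 26
  {2, 3, 4, 5}: w = 25, v = 23
  {1, 2, 3, 4, 5}: w = 31 > 29, infeasible
Best feasible subset: items [1, 2, 3, 4]
Total weight: 24 <= 29, total value: 29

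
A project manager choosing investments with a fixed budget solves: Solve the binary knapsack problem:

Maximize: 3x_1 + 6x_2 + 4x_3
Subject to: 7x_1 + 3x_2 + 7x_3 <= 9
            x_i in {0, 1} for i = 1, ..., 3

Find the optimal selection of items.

Items: item 1 (v=3, w=7), item 2 (v=6, w=3), item 3 (v=4, w=7)
Capacity: 9
Checking all 8 subsets (w = total weight, v = total value):
  {}: w = 0, v = 0
  {1}: w = 7, v = 3
  {2}: w = 3, v = 6
  {3}: w = 7, v = 4
  {1, 2}: w = 10 > 9, infeasible
  {1, 3}: w = 14 > 9, infeasible
  {2, 3}: w = 10 > 9, infeasible
  {1, 2, 3}: w = 17 > 9, infeasible
Best feasible subset: items [2]
Total weight: 3 <= 9, total value: 6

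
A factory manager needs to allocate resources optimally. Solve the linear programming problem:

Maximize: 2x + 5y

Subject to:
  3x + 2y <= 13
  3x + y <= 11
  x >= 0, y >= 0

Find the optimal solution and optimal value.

Feasible vertices: (0, 0), (0, 13/2), (3, 2), (11/3, 0)
Objective 2x + 5y at each:
  (0, 0): 0
  (0, 13/2): 65/2
  (3, 2): 16
  (11/3, 0): 22/3
Maximum is 65/2 at (0, 13/2).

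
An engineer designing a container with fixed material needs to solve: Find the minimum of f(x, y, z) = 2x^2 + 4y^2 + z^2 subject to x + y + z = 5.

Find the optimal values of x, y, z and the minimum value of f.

Using Lagrange multipliers on f = 2x^2 + 4y^2 + z^2 with constraint x + y + z = 5:
Conditions: 2*2*x = lambda, 2*4*y = lambda, 2*1*z = lambda
So x = lambda/4, y = lambda/8, z = lambda/2
Substituting into constraint: lambda * (7/8) = 5
lambda = 40/7
x = 10/7, y = 5/7, z = 20/7
Minimum value = 100/7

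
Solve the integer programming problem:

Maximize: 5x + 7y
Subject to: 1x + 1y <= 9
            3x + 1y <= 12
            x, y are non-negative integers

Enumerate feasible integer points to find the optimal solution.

Constraint 1: 1x + 1y <= 9
Constraint 2: 3x + 1y <= 12
Feasible x range (need y >= 0): 0 <= x <= min(9/1, 12/3) => x in {0, ..., 4}.
Enumerate feasible integer points row by row (the coefficient of y is 7 > 0, so for each x the largest feasible y gives the best value):
  x = 0: y <= min((9 - 1*0)/1, (12 - 3*0)/1) => y in {0, ..., 9}; best 5*0 + 7*9 = 63
  x = 1: y <= min((9 - 1*1)/1, (12 - 3*1)/1) => y in {0, ..., 8}; best 5*1 + 7*8 = 61
  x = 2: y <= min((9 - 1*2)/1, (12 - 3*2)/1) => y in {0, ..., 6}; best 5*2 + 7*6 = 52
  x = 3: y <= min((9 - 1*3)/1, (12 - 3*3)/1) => y in {0, ..., 3}; best 5*3 + 7*3 = 36
  x = 4: y <= min((9 - 1*4)/1, (12 - 3*4)/1) => y in {0}; best 5*4 + 7*0 = 20
The maximum 5x + 7y = 63 is achieved at x = 0, y = 9.
Check: 1*0 + 1*9 = 9 <= 9 and 3*0 + 1*9 = 9 <= 12.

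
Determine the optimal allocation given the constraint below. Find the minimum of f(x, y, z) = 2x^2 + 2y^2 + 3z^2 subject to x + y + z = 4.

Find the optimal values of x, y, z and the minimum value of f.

Using Lagrange multipliers on f = 2x^2 + 2y^2 + 3z^2 with constraint x + y + z = 4:
Conditions: 2*2*x = lambda, 2*2*y = lambda, 2*3*z = lambda
So x = lambda/4, y = lambda/4, z = lambda/6
Substituting into constraint: lambda * (2/3) = 4
lambda = 6
x = 3/2, y = 3/2, z = 1
Minimum value = 12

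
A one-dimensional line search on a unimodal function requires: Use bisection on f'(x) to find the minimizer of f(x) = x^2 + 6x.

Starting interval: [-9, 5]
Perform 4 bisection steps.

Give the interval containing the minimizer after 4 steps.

Finding critical point of f(x) = x^2 + 6x using bisection on f'(x) = 2x + 6.
f'(x) = 0 when x = -3.
Starting interval: [-9, 5]
Step 1: mid = -2, f'(mid) = 2, new interval = [-9, -2]
Step 2: mid = -11/2, f'(mid) = -5, new interval = [-11/2, -2]
Step 3: mid = -15/4, f'(mid) = -3/2, new interval = [-15/4, -2]
Step 4: mid = -23/8, f'(mid) = 1/4, new interval = [-15/4, -23/8]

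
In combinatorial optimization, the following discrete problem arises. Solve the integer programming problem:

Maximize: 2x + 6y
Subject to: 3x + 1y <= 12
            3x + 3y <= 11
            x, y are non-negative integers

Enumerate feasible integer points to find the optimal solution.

Constraint 1: 3x + 1y <= 12
Constraint 2: 3x + 3y <= 11
Feasible x range (need y >= 0): 0 <= x <= min(12/3, 11/3) => x in {0, ..., 3}.
Enumerate feasible integer points row by row (the coefficient of y is 6 > 0, so for each x the largest feasible y gives the best value):
  x = 0: y <= min((12 - 3*0)/1, (11 - 3*0)/3) => y in {0, ..., 3}; best 2*0 + 6*3 = 18
  x = 1: y <= min((12 - 3*1)/1, (11 - 3*1)/3) => y in {0, ..., 2}; best 2*1 + 6*2 = 14
  x = 2: y <= min((12 - 3*2)/1, (11 - 3*2)/3) => y in {0, ..., 1}; best 2*2 + 6*1 = 10
  x = 3: y <= min((12 - 3*3)/1, (11 - 3*3)/3) => y in {0}; best 2*3 + 6*0 = 6
The maximum 2x + 6y = 18 is achieved at x = 0, y = 3.
Check: 3*0 + 1*3 = 3 <= 12 and 3*0 + 3*3 = 9 <= 11.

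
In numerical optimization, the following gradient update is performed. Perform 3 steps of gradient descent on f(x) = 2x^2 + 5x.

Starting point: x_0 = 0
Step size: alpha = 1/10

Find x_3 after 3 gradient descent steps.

f(x) = 2x^2 + 5x, f'(x) = 4x + (5)
Step 1: f'(0) = 5, x_1 = 0 - 1/10 * 5 = -1/2
Step 2: f'(-1/2) = 3, x_2 = -1/2 - 1/10 * 3 = -4/5
Step 3: f'(-4/5) = 9/5, x_3 = -4/5 - 1/10 * 9/5 = -49/50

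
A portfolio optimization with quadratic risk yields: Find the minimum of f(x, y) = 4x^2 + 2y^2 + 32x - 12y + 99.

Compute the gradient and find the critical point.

f(x,y) = 4x^2 + 2y^2 + 32x - 12y + 99
df/dx = 8x + (32) = 0  =>  x = -4
df/dy = 4y + (-12) = 0  =>  y = 3
f(-4, 3) = 4*(-4)^2 + 2*(3)^2 + 32*(-4) + -12*(3) + 99 = 17
Hessian is diagonal with entries 8, 4 > 0, so this is a minimum.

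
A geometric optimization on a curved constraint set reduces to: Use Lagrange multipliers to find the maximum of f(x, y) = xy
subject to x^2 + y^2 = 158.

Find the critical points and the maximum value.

Lagrange conditions: y = 2*lambda*x and x = 2*lambda*y
If x = 0 then y = 0, violating the constraint, so x, y != 0.
Dividing: y/x = x/y => x^2 = y^2 => y = x or y = -x
Constraint: 2x^2 = 158 => x^2 = 79 => x = +/-sqrt(79)
Critical points: (sqrt(79), sqrt(79)), (-sqrt(79), -sqrt(79)), (sqrt(79), -sqrt(79)), (-sqrt(79), sqrt(79))
  y = x:  xy = x^2 = 79  at (sqrt(79), sqrt(79)) and (-sqrt(79), -sqrt(79))
  y = -x: xy = -x^2 = -79 at (sqrt(79), -sqrt(79)) and (-sqrt(79), sqrt(79))
Maximum xy = 79 at (sqrt(79), sqrt(79)) and (-sqrt(79), -sqrt(79))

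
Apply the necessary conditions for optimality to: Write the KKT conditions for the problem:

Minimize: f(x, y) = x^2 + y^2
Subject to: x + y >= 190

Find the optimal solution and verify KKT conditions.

KKT conditions for min x^2 + y^2 s.t. x + y >= 190:
Stationarity: 2x = mu, 2y = mu
So x = y = mu/2.
Complementary slackness: mu*(x + y - 190) = 0
Primal feasibility: x + y >= 190; dual feasibility: mu >= 0
If mu = 0 then x = y = 0, but 0 + 0 < 190 is infeasible, so the constraint is active.
Constraint active: x + y = 2*(mu/2) = 190 => mu = 190
x = y = 95, f = 18050
Verify: stationarity 2*95 = 190 = mu; primal 95 + 95 = 190 >= 190; dual mu = 190 >= 0; complementary slackness 190*(190 - 190) = 0. All KKT conditions hold.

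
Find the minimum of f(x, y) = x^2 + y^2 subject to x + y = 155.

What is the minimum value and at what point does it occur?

Substitute y = 155 - x into f(x,y) = x^2 + y^2:
g(x) = x^2 + (155 - x)^2 = 2x^2 - 310x + 24025
g'(x) = 4x - 310 = 0  =>  x = 155/2
y = 155 - 155/2 = 155/2
Minimum value = (155/2)^2 + (155/2)^2 = 24025/2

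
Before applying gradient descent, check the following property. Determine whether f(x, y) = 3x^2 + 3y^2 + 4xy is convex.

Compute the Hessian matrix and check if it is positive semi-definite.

f(x,y) = 3x^2 + 3y^2 + 4xy
Hessian H = [[6, 4], [4, 6]]
trace(H) = 12, det(H) = 20
Eigenvalues: (12 +/- sqrt(64)) / 2 = 10, 2
Since both eigenvalues > 0, f is convex.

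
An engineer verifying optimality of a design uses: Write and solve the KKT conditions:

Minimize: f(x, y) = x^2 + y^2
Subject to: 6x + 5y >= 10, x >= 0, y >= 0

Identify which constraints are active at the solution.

KKT conditions for min x^2 + y^2 s.t. 6x + 5y >= 10, x >= 0, y >= 0:
Stationarity: 2x = mu*6 + mu_x, 2y = mu*5 + mu_y, with mu, mu_x, mu_y >= 0
Complementary slackness: mu*(6x + 5y - 10) = 0, mu_x*x = 0, mu_y*y = 0
(0, 0) is infeasible (6*0 + 5*0 < 10), so if mu = 0 stationarity would force x = mu_x/2 >= 0, y = mu_y/2 >= 0 with mu_x*x = mu_y*y = 0, i.e. x = y = 0: contradiction. Hence mu > 0 and 6x + 5y = 10 is active.
Try x > 0, y > 0 (so mu_x = mu_y = 0): x = 6*mu/2, y = 5*mu/2
Substitute: 6*(6*mu/2) + 5*(5*mu/2) = 10
  mu*61/2 = 10 => mu = 20/61
x* = 60/61 > 0, y* = 50/61 > 0, consistent with mu_x = mu_y = 0.
f is convex and the constraints are linear, so this KKT point is the global minimum.
f* = 100/61
Active constraints: 6x + 5y >= 10 (holds with equality, mu = 20/61 > 0); x >= 0 and y >= 0 are inactive (mu_x = mu_y = 0).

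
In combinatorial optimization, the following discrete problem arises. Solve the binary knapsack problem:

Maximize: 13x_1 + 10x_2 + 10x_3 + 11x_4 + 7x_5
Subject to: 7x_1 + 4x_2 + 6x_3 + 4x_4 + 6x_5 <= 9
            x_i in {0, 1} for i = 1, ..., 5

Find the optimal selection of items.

Items: item 1 (v=13, w=7), item 2 (v=10, w=4), item 3 (v=10, w=6), item 4 (v=11, w=4), item 5 (v=7, w=6)
Capacity: 9
Checking all 32 subsets (w = total weight, v = total value):
  {}: w = 0, v = 0
  {1}: w = 7, v = 13
  {2}: w = 4, v = 10
  {3}: w = 6, v = 10
  {4}: w = 4, v = 11
  {5}: w = 6, v = 7
  {1, 2}: w = 11 > 9, infeasible
  {1, 3}: w = 13 > 9, infeasible
  {1, 4}: w = 11 > 9, infeasible
  {1, 5}: w = 13 > 9, infeasible
  {2, 3}: w = 10 > 9, infeasible
  {2, 4}: w = 8, v = 21
  {2, 5}: w = 10 > 9, infeasible
  {3, 4}: w = 10 > 9, infeasible
  {3, 5}: w = 12 > 9, infeasible
  {4, 5}: w = 10 > 9, infeasible
  {1, 2, 3}: w = 17 > 9, infeasible
  {1, 2, 4}: w = 15 > 9, infeasible
  {1, 2, 5}: w = 17 > 9, infeasible
  {1, 3, 4}: w = 17 > 9, infeasible
  {1, 3, 5}: w = 19 > 9, infeasible
  {1, 4, 5}: w = 17 > 9, infeasible
  {2, 3, 4}: w = 14 > 9, infeasible
  {2, 3, 5}: w = 16 > 9, infeasible
  {2, 4, 5}: w = 14 > 9, infeasible
  {3, 4, 5}: w = 16 > 9, infeasible
  {1, 2, 3, 4}: w = 21 > 9, infeasible
  {1, 2, 3, 5}: w = 23 > 9, infeasible
  {1, 2, 4, 5}: w = 21 > 9, infeasible
  {1, 3, 4, 5}: w = 23 > 9, infeasible
  {2, 3, 4, 5}: w = 20 > 9, infeasible
  {1, 2, 3, 4, 5}: w = 27 > 9, infeasible
Best feasible subset: items [2, 4]
Total weight: 8 <= 9, total value: 21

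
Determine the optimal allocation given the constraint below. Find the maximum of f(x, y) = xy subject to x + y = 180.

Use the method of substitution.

Substitute y = 180 - x into f(x,y) = xy:
g(x) = x(180 - x) = 180x - x^2
g'(x) = 180 - 2x = 0  =>  x = 90
y = 180 - 90 = 90
Maximum value = 90 * 90 = 8100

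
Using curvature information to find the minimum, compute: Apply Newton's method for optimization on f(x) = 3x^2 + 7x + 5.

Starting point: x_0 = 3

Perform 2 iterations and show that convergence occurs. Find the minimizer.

f(x) = 3x^2 + 7x + 5, f'(x) = 6x + (7), f''(x) = 6
Step 1: f'(3) = 25, x_1 = 3 - 25/6 = -7/6
Step 2: f'(-7/6) = 0, x_2 = -7/6 (converged)
Newton's method converges in 1 step for quadratics.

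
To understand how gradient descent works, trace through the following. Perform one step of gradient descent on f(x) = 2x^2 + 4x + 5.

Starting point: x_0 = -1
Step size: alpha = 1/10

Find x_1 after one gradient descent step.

f(x) = 2x^2 + 4x + 5
f'(x) = 4x + 4
f'(-1) = 4*-1 + (4) = 0
x_1 = x_0 - alpha * f'(x_0) = -1 - 1/10 * 0 = -1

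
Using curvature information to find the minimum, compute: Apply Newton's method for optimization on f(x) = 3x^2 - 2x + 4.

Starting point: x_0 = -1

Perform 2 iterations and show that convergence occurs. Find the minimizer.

f(x) = 3x^2 - 2x + 4, f'(x) = 6x + (-2), f''(x) = 6
Step 1: f'(-1) = -8, x_1 = -1 - -8/6 = 1/3
Step 2: f'(1/3) = 0, x_2 = 1/3 (converged)
Newton's method converges in 1 step for quadratics.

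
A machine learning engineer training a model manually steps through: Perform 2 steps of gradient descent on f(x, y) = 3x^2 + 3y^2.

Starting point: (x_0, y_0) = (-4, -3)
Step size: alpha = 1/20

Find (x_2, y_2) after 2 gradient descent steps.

f(x,y) = 3x^2 + 3y^2
grad_x = 6x + 0y, grad_y = 6y + 0x
Step 1: grad = (-24, -18), (-14/5, -21/10)
Step 2: grad = (-84/5, -63/5), (-49/25, -147/100)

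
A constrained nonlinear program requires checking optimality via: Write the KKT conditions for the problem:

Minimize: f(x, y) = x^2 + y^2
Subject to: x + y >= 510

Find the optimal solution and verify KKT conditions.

KKT conditions for min x^2 + y^2 s.t. x + y >= 510:
Stationarity: 2x = mu, 2y = mu
So x = y = mu/2.
Complementary slackness: mu*(x + y - 510) = 0
Primal feasibility: x + y >= 510; dual feasibility: mu >= 0
If mu = 0 then x = y = 0, but 0 + 0 < 510 is infeasible, so the constraint is active.
Constraint active: x + y = 2*(mu/2) = 510 => mu = 510
x = y = 255, f = 130050
Verify: stationarity 2*255 = 510 = mu; primal 255 + 255 = 510 >= 510; dual mu = 510 >= 0; complementary slackness 510*(510 - 510) = 0. All KKT conditions hold.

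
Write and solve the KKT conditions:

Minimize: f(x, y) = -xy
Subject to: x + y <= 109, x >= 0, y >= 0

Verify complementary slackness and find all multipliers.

Problem: min -xy s.t. x + y <= 109 (multiplier lambda), x >= 0 (mu_x), y >= 0 (mu_y)
KKT stationarity: -y + lambda - mu_x = 0, -x + lambda - mu_y = 0, with lambda, mu_x, mu_y >= 0
Complementary slackness: lambda*(x + y - 109) = 0, mu_x*x = 0, mu_y*y = 0
If lambda = 0: y = -mu_x <= 0 and x = -mu_y <= 0 force x = y = 0 with f = 0; but x = y = 109/2 is feasible with f = -11881/4 < 0, so this is not the minimum. Hence lambda > 0 and x + y = 109.
Try x > 0, y > 0 (so mu_x = mu_y = 0): y = lambda, x = lambda => x = y = lambda
x + y = 109 => 2*lambda = 109 => lambda = 109/2
x* = y* = 109/2 > 0, consistent with mu_x = mu_y = 0.
(Any feasible point with x = 0 or y = 0 has f = 0 > -11881/4, so the minimum is not on those boundaries.)
min(-xy) = -11881/4 (i.e. max xy = 11881/4)
Multipliers: lambda = 109/2, mu_x = 0, mu_y = 0
Complementary slackness: lambda*(x + y - 109) = 109/2*(109/2 + 109/2 - 109) = 0, mu_x*x = 0*109/2 = 0, mu_y*y = 0*109/2 = 0. Satisfied.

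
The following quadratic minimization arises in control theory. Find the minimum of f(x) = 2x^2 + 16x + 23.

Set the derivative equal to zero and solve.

f(x) = 2x^2 + 16x + 23
f'(x) = 4x + (16) = 0
x = -16/4 = -4
f(-4) = -9
Since f''(x) = 4 > 0, this is a minimum.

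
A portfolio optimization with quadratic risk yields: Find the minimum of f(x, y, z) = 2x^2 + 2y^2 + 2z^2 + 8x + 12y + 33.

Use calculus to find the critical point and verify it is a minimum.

f(x,y,z) = 2x^2 + 2y^2 + 2z^2 + 8x + 12y + 33
df/dx = 4x + (8) = 0 => x = -2
df/dy = 4y + (12) = 0 => y = -3
df/dz = 4z + (0) = 0 => z = 0
f(-2,-3,0) = 2*(-2)^2 + 2*(-3)^2 + 2*(0)^2 + 8*(-2) + 12*(-3) + 33 = 7
Hessian is diagonal with entries 4, 4, 4 > 0, confirmed minimum.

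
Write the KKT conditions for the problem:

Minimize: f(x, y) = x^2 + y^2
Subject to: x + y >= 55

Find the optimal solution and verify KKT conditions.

KKT conditions for min x^2 + y^2 s.t. x + y >= 55:
Stationarity: 2x = mu, 2y = mu
So x = y = mu/2.
Complementary slackness: mu*(x + y - 55) = 0
Primal feasibility: x + y >= 55; dual feasibility: mu >= 0
If mu = 0 then x = y = 0, but 0 + 0 < 55 is infeasible, so the constraint is active.
Constraint active: x + y = 2*(mu/2) = 55 => mu = 55
x = y = 55/2, f = 3025/2
Verify: stationarity 2*(55/2) = 55 = mu; primal 55/2 + 55/2 = 55 >= 55; dual mu = 55 >= 0; complementary slackness 55*(55 - 55) = 0. All KKT conditions hold.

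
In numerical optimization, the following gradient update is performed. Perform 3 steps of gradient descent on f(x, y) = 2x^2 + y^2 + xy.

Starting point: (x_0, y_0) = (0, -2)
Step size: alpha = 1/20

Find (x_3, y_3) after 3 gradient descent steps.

f(x,y) = 2x^2 + y^2 + xy
grad_x = 4x + 1y, grad_y = 2y + 1x
Step 1: grad = (-2, -4), (1/10, -9/5)
Step 2: grad = (-7/5, -7/2), (17/100, -13/8)
Step 3: grad = (-189/200, -77/25), (869/4000, -1471/1000)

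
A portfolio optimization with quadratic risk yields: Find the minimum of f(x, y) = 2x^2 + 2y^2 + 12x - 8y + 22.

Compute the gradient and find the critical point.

f(x,y) = 2x^2 + 2y^2 + 12x - 8y + 22
df/dx = 4x + (12) = 0  =>  x = -3
df/dy = 4y + (-8) = 0  =>  y = 2
f(-3, 2) = 2*(-3)^2 + 2*(2)^2 + 12*(-3) + -8*(2) + 22 = -4
Hessian is diagonal with entries 4, 4 > 0, so this is a minimum.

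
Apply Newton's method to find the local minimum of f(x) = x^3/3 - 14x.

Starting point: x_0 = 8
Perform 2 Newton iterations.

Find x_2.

f(x) = x^3/3 - 14x
f'(x) = x^2 - 14, f''(x) = 2x
Newton update: x_{n+1} = x_n - (x_n^2 - 14)/(2*x_n)
Step 1: x_0 = 8, f'=50, f''=16, x_1 = 39/8
Step 2: x_1 = 39/8, f'=625/64, f''=39/4, x_2 = 2417/624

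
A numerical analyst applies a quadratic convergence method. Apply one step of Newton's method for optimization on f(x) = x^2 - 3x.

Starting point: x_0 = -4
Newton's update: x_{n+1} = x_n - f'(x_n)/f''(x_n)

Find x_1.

f(x) = x^2 - 3x
f'(x) = 2x + (-3), f''(x) = 2
Newton step: x_1 = x_0 - f'(x_0)/f''(x_0)
f'(-4) = -11
x_1 = -4 - -11/2 = 3/2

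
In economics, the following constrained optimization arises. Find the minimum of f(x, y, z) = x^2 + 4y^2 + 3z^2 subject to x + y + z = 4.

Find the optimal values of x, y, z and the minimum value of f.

Using Lagrange multipliers on f = x^2 + 4y^2 + 3z^2 with constraint x + y + z = 4:
Conditions: 2*1*x = lambda, 2*4*y = lambda, 2*3*z = lambda
So x = lambda/2, y = lambda/8, z = lambda/6
Substituting into constraint: lambda * (19/24) = 4
lambda = 96/19
x = 48/19, y = 12/19, z = 16/19
Minimum value = 192/19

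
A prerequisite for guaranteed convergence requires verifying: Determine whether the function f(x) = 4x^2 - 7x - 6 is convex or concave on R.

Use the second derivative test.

f(x) = 4x^2 - 7x - 6
f'(x) = 8x - 7
f''(x) = 8
Since f''(x) = 8 > 0 for all x, f is convex on R.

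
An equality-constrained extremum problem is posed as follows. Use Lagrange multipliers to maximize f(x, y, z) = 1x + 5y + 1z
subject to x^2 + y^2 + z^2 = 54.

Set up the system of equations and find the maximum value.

Lagrange conditions: 1 = 2*lambda*x, 5 = 2*lambda*y, 1 = 2*lambda*z
So x:1 = y:5 = z:1, i.e. x = 1t, y = 5t, z = 1t
Constraint: t^2*(1^2 + 5^2 + 1^2) = 54
  t^2 * 27 = 54  =>  t = sqrt(2)
Maximum = 1*1t + 5*5t + 1*1t = 27*sqrt(2) = sqrt(1458)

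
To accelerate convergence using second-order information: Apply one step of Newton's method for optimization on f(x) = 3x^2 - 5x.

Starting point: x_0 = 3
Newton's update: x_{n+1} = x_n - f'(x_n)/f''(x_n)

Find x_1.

f(x) = 3x^2 - 5x
f'(x) = 6x + (-5), f''(x) = 6
Newton step: x_1 = x_0 - f'(x_0)/f''(x_0)
f'(3) = 13
x_1 = 3 - 13/6 = 5/6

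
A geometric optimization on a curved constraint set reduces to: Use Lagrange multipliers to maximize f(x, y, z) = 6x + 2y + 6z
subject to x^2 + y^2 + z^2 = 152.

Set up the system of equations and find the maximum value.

Lagrange conditions: 6 = 2*lambda*x, 2 = 2*lambda*y, 6 = 2*lambda*z
So x:6 = y:2 = z:6, i.e. x = 6t, y = 2t, z = 6t
Constraint: t^2*(6^2 + 2^2 + 6^2) = 152
  t^2 * 76 = 152  =>  t = sqrt(2)
Maximum = 6*6t + 2*2t + 6*6t = 76*sqrt(2) = sqrt(11552)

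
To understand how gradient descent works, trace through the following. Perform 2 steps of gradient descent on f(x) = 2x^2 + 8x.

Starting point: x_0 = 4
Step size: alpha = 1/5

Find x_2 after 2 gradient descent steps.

f(x) = 2x^2 + 8x, f'(x) = 4x + (8)
Step 1: f'(4) = 24, x_1 = 4 - 1/5 * 24 = -4/5
Step 2: f'(-4/5) = 24/5, x_2 = -4/5 - 1/5 * 24/5 = -44/25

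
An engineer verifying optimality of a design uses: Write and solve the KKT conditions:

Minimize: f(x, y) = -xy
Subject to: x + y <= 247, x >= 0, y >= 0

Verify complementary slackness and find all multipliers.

Problem: min -xy s.t. x + y <= 247 (multiplier lambda), x >= 0 (mu_x), y >= 0 (mu_y)
KKT stationarity: -y + lambda - mu_x = 0, -x + lambda - mu_y = 0, with lambda, mu_x, mu_y >= 0
Complementary slackness: lambda*(x + y - 247) = 0, mu_x*x = 0, mu_y*y = 0
If lambda = 0: y = -mu_x <= 0 and x = -mu_y <= 0 force x = y = 0 with f = 0; but x = y = 247/2 is feasible with f = -61009/4 < 0, so this is not the minimum. Hence lambda > 0 and x + y = 247.
Try x > 0, y > 0 (so mu_x = mu_y = 0): y = lambda, x = lambda => x = y = lambda
x + y = 247 => 2*lambda = 247 => lambda = 247/2
x* = y* = 247/2 > 0, consistent with mu_x = mu_y = 0.
(Any feasible point with x = 0 or y = 0 has f = 0 > -61009/4, so the minimum is not on those boundaries.)
min(-xy) = -61009/4 (i.e. max xy = 61009/4)
Multipliers: lambda = 247/2, mu_x = 0, mu_y = 0
Complementary slackness: lambda*(x + y - 247) = 247/2*(247/2 + 247/2 - 247) = 0, mu_x*x = 0*247/2 = 0, mu_y*y = 0*247/2 = 0. Satisfied.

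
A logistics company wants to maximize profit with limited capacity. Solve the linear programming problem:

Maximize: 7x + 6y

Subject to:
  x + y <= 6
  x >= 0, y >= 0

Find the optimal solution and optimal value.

The feasible region has vertices at [(0, 0), (6, 0), (0, 6)].
Checking objective 7x + 6y at each vertex:
  (0, 0): 7*0 + 6*0 = 0
  (6, 0): 7*6 + 6*0 = 42
  (0, 6): 7*0 + 6*6 = 36
Maximum is 42 at (6, 0).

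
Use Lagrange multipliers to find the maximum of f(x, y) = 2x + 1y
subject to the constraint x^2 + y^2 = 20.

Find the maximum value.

Set up Lagrange conditions: grad f = lambda * grad g
  2 = 2*lambda*x
  1 = 2*lambda*y
From these: x/y = 2/1, so x = 2t, y = 1t for some t.
Substitute into constraint: (2t)^2 + (1t)^2 = 20
  t^2 * 5 = 20
  t = sqrt(20/5)
Maximum = 2*x + 1*y = (2^2 + 1^2)*t = 5 * sqrt(20/5) = 10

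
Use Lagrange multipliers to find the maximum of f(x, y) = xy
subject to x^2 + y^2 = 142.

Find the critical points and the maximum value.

Lagrange conditions: y = 2*lambda*x and x = 2*lambda*y
If x = 0 then y = 0, violating the constraint, so x, y != 0.
Dividing: y/x = x/y => x^2 = y^2 => y = x or y = -x
Constraint: 2x^2 = 142 => x^2 = 71 => x = +/-sqrt(71)
Critical points: (sqrt(71), sqrt(71)), (-sqrt(71), -sqrt(71)), (sqrt(71), -sqrt(71)), (-sqrt(71), sqrt(71))
  y = x:  xy = x^2 = 71  at (sqrt(71), sqrt(71)) and (-sqrt(71), -sqrt(71))
  y = -x: xy = -x^2 = -71 at (sqrt(71), -sqrt(71)) and (-sqrt(71), sqrt(71))
Maximum xy = 71 at (sqrt(71), sqrt(71)) and (-sqrt(71), -sqrt(71))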